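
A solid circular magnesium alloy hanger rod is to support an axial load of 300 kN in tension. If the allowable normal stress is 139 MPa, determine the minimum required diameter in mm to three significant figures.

52.4 mm

Required area A ≥ P/σ_allow = 300000/139 = 2158 mm².
For a solid circular section, d ≥ √(4A/π) = 52.42 mm.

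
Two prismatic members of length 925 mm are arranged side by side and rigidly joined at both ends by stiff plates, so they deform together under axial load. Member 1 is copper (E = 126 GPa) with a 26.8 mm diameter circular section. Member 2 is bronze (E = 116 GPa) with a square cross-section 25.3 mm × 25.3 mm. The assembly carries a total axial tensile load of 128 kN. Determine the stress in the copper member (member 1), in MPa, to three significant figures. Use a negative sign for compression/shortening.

111 MPa

A_1 = 564.1 mm².
A_2 = 640.1 mm².
Equal strain + equilibrium ⇒ each member carries load in proportion to AE: A₁E₁ = 71080000 N, A₂E₂ = 74250000 N, ΣAE = 145300000 N.
σ₁ = P·E₁/ΣAE = 128000·126000/145300000 = 111 MPa.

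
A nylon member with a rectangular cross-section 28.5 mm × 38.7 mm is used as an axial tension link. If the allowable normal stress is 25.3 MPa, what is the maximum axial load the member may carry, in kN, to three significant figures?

27.9 kN

A = 1103 mm².
P_max = σ_allow · A = 25.3 · 1103 = 27900 N = 27.9 kN.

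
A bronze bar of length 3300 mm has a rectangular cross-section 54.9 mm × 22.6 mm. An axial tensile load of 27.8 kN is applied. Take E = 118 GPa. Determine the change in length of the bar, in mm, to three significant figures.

A = 1241 mm².
δ_mech = NL/(AE) = 27800·3300/(1241·118000) = 0.6266 mm.

0.627 mm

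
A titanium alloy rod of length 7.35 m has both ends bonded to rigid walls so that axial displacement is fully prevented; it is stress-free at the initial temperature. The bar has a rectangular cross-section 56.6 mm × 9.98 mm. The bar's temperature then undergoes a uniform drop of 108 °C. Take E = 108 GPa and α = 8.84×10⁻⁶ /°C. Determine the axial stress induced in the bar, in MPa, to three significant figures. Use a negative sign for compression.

Free thermal expansion αLΔT = 8.84e-6 · 7350 · -108 = -7.017 mm.
The walls impose strain ε = −(-7.017)/7350 = 9.5472e-04; σ = Eε = 108000 · 9.5472e-04 = 103.1 MPa.

103 MPa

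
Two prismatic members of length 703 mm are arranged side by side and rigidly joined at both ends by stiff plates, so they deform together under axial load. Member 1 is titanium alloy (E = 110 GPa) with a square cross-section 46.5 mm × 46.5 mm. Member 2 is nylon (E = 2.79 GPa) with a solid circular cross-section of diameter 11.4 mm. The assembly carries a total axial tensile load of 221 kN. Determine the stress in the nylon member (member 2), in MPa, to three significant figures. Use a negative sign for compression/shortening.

2.59 MPa

A_1 = 2162 mm².
A_2 = 102.1 mm².
Equal strain + equilibrium ⇒ each member carries load in proportion to AE: A₁E₁ = 237800000 N, A₂E₂ = 284800 N, ΣAE = 238100000 N.
σ₂ = P·E₂/ΣAE = 221000·2790/238100000 = 2.589 MPa.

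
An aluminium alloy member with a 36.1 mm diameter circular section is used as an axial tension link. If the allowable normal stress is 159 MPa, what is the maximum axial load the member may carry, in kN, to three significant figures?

A = 1024 mm².
P_max = σ_allow · A = 159 · 1024 = 162700 N = 162.7 kN.

163 kN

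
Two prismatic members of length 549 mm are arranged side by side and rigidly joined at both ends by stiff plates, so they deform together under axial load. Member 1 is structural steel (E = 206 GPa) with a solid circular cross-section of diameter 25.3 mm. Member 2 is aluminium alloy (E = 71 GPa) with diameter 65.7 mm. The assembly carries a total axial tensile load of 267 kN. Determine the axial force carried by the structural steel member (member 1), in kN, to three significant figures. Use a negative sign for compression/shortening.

A_1 = 502.7 mm².
A_2 = 3390 mm².
Equal strain + equilibrium ⇒ each member carries load in proportion to AE: A₁E₁ = 103600000 N, A₂E₂ = 240700000 N, ΣAE = 344300000 N.
F₁ = P·A₁E₁/ΣAE = 267000·103600000/344300000 = 80320 N.

80.3 kN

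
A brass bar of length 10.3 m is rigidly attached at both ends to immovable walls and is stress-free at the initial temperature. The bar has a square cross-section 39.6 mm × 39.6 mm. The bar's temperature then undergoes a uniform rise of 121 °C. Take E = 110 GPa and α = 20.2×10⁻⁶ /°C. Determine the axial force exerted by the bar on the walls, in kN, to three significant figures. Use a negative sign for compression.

-422 kN

Free thermal expansion αLΔT = 20.2e-6 · 10300 · 121 = 25.18 mm.
The walls impose strain ε = −(25.18)/10300 = -2.4442e-03; σ = Eε = 110000 · -2.4442e-03 = -268.9 MPa.
Wall reaction R = σ·A = -268.9·1568 = -421600 N = -421.6 kN.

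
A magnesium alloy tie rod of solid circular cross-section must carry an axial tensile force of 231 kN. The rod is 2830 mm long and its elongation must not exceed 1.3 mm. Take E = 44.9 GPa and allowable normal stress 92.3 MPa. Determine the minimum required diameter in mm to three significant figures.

119 mm

Required area A ≥ P/σ_allow = 231000/92.3 = 2503 mm².
For a solid circular section, d ≥ √(4A/π) = 56.45 mm.
Elongation limit: A ≥ PL/(Eδ_allow) = 231000·2830/(44900·1.3) = 11200 mm² ⇒ d ≥ 119.4 mm.
The elongation limit governs.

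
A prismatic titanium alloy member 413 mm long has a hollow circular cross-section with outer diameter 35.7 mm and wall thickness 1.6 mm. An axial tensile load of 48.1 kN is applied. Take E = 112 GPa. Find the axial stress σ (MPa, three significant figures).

281 MPa

A = 171.4 mm².
σ = N/A = 48100/171.4 = 280.6 MPa.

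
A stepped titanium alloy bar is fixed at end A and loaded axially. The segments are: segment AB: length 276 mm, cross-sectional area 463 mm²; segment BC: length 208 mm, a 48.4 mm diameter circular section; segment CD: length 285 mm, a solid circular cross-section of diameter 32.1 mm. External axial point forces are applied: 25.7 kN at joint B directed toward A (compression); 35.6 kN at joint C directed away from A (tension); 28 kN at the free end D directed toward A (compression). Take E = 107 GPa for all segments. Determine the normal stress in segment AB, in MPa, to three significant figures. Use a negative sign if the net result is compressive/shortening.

Internal axial forces (sectioning from the free end, tension +): N_CD = -28 kN, N_BC = 7.6 kN, N_AB = -18.1 kN.
σ_AB = N_AB/A_AB = -18100/463 = -39.09 MPa.

-39.1 MPa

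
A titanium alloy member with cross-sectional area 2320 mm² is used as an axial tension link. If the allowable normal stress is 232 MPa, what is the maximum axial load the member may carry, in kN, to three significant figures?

P_max = σ_allow · A = 232 · 2320 = 538200 N = 538.2 kN.

538 kN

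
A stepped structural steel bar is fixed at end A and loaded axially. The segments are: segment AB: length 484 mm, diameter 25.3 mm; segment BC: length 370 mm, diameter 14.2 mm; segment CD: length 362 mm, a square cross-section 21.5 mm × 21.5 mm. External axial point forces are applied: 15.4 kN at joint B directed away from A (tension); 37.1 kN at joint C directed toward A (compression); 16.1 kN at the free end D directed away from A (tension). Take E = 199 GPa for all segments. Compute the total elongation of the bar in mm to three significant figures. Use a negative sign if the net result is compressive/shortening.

Internal axial forces (sectioning from the free end, tension +): N_CD = 16.1 kN, N_BC = -21 kN, N_AB = -5.6 kN.
A_AB = 502.7 mm².
A_BC = 158.4 mm².
A_CD = 462.2 mm².
δ_AB = -5600·484/(502.7·199000) = -0.02709 mm
δ_BC = -21000·370/(158.4·199000) = -0.2465 mm
δ_CD = 16100·362/(462.2·199000) = 0.06336 mm
δ = Σδ_i = -0.2103 mm.

-0.210 mm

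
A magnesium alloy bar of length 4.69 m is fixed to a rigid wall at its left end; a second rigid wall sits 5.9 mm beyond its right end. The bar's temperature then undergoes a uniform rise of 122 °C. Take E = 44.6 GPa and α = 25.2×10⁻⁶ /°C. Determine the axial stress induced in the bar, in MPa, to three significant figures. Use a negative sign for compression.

-81.0 MPa

Free thermal expansion αLΔT = 25.2e-6 · 4690 · 122 = 14.42 mm.
The walls engage after the gap closes; constrained expansion = 14.42 − 5.9 = 8.519 mm.
The walls impose strain ε = −(8.519)/4690 = -1.8164e-03; σ = Eε = 44600 · -1.8164e-03 = -81.01 MPa.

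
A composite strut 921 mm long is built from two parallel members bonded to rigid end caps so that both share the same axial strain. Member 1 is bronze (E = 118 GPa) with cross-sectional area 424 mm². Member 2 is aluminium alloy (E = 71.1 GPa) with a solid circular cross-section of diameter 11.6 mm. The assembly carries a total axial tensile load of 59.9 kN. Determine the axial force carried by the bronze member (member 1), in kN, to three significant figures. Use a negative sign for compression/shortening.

A_2 = 105.7 mm².
Equal strain + equilibrium ⇒ each member carries load in proportion to AE: A₁E₁ = 50030000 N, A₂E₂ = 7514000 N, ΣAE = 57550000 N.
F₁ = P·A₁E₁/ΣAE = 59900·50030000/57550000 = 52080 N.

52.1 kN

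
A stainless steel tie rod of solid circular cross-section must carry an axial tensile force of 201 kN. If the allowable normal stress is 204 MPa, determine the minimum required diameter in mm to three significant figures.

35.4 mm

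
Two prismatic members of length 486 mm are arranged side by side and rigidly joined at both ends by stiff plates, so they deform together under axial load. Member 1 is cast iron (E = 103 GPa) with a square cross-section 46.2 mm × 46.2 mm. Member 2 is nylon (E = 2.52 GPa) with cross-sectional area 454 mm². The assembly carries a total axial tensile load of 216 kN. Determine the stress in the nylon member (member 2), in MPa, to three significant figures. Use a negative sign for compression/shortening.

A_1 = 2134 mm².
Equal strain + equilibrium ⇒ each member carries load in proportion to AE: A₁E₁ = 219800000 N, A₂E₂ = 1144000 N, ΣAE = 221000000 N.
σ₂ = P·E₂/ΣAE = 216000·2520/221000000 = 2.463 MPa.

2.46 MPa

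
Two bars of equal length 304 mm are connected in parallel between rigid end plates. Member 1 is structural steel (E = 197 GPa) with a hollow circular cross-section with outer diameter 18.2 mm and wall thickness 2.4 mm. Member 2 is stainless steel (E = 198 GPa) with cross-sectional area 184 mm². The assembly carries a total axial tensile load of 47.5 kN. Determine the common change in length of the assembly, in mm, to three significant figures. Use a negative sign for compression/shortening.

A_1 = 119.1 mm².
Equal strain + equilibrium ⇒ each member carries load in proportion to AE: A₁E₁ = 23470000 N, A₂E₂ = 36430000 N, ΣAE = 59900000 N.
δ = PL/ΣAE = 47500·304/59900000 = 0.2411 mm.

0.241 mm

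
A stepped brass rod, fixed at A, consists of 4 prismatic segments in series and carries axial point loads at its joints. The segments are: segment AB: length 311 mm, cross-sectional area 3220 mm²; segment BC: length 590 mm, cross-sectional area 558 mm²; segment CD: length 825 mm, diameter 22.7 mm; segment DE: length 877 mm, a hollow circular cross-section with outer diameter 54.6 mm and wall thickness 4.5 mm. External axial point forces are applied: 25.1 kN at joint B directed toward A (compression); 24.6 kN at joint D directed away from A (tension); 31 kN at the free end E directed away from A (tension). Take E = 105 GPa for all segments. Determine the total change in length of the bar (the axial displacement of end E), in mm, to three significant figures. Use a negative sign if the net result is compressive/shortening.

Internal axial forces (sectioning from the free end, tension +): N_DE = 31 kN, N_CD = 55.6 kN, N_BC = 55.6 kN, N_AB = 30.5 kN.
A_CD = 404.7 mm².
A_DE = 708.3 mm².
δ_AB = 30500·311/(3220·105000) = 0.02806 mm
δ_BC = 55600·590/(558·105000) = 0.5599 mm
δ_CD = 55600·825/(404.7·105000) = 1.079 mm
δ_DE = 31000·877/(708.3·105000) = 0.3656 mm
δ = Σδ_i = 2.033 mm.

2.03 mm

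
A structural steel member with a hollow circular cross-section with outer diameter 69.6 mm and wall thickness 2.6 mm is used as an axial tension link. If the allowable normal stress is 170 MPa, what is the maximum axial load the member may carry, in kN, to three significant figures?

93.0 kN

A = 547.3 mm².
P_max = σ_allow · A = 170 · 547.3 = 93040 N = 93.04 kN.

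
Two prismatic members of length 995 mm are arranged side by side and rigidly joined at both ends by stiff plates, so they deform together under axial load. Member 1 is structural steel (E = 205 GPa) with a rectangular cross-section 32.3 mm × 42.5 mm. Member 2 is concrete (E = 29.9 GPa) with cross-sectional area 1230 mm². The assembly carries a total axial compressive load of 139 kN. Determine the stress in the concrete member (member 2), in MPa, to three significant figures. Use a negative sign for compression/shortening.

A_1 = 1373 mm².
Equal strain + equilibrium ⇒ each member carries load in proportion to AE: A₁E₁ = 281400000 N, A₂E₂ = 36780000 N, ΣAE = 318200000 N.
σ₂ = P·E₂/ΣAE = -139000·29900/318200000 = -13.06 MPa.

-13.1 MPa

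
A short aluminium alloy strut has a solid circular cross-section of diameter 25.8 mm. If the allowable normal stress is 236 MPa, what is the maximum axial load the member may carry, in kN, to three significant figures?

A = 522.8 mm².
P_max = σ_allow · A = 236 · 522.8 = 123400 N = 123.4 kN.

123 kN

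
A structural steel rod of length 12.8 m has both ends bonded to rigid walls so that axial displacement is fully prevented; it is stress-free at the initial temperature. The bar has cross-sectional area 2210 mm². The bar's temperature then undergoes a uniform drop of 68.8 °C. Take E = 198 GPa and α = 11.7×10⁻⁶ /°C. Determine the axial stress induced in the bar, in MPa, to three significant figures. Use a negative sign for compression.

159 MPa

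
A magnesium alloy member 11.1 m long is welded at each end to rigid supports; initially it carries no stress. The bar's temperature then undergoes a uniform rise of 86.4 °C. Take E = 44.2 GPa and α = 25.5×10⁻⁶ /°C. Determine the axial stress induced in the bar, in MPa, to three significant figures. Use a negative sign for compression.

Free thermal expansion αLΔT = 25.5e-6 · 11100 · 86.4 = 24.46 mm.
The walls impose strain ε = −(24.46)/11100 = -2.2032e-03; σ = Eε = 44200 · -2.2032e-03 = -97.38 MPa.

-97.4 MPa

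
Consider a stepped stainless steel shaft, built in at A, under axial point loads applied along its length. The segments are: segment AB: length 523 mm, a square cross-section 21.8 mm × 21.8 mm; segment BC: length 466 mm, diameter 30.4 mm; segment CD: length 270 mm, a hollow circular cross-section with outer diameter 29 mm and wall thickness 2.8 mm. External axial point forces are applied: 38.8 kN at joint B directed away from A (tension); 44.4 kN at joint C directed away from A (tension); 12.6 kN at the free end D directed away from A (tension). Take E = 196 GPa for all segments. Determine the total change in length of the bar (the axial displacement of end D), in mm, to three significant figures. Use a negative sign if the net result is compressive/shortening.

0.800 mm

Internal axial forces (sectioning from the free end, tension +): N_CD = 12.6 kN, N_BC = 57 kN, N_AB = 95.8 kN.
A_AB = 475.2 mm².
A_BC = 725.8 mm².
A_CD = 230.5 mm².
δ_AB = 95800·523/(475.2·196000) = 0.5379 mm
δ_BC = 57000·466/(725.8·196000) = 0.1867 mm
δ_CD = 12600·270/(230.5·196000) = 0.07531 mm
δ = Σδ_i = 0.7999 mm.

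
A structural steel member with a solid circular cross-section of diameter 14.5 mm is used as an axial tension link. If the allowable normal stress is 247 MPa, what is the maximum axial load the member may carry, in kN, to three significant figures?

40.8 kN

A = 165.1 mm².
P_max = σ_allow · A = 247 · 165.1 = 40790 N = 40.79 kN.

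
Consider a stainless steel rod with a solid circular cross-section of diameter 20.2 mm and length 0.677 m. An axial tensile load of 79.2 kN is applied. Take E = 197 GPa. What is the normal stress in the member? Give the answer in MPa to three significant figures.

A = 320.5 mm².
σ = N/A = 79200/320.5 = 247.1 MPa.

247 MPa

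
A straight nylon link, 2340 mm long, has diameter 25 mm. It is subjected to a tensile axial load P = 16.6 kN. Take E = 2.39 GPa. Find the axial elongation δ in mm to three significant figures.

A = 490.9 mm².
δ_mech = NL/(AE) = 16600·2340/(490.9·2390) = 33.11 mm.

33.1 mm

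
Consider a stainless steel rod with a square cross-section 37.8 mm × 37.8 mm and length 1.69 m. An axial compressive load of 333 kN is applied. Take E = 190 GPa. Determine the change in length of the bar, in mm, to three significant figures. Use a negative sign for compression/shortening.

-2.07 mm

A = 1429 mm².
δ_mech = NL/(AE) = -333000·1690/(1429·190000) = -2.073 mm.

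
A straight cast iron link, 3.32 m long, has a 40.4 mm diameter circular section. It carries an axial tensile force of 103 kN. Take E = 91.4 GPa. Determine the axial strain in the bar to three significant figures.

8.79e-04

A = 1282 mm².
σ = N/A = 80.35 MPa; ε = σ/E = 80.35/91400 = 8.791e-04.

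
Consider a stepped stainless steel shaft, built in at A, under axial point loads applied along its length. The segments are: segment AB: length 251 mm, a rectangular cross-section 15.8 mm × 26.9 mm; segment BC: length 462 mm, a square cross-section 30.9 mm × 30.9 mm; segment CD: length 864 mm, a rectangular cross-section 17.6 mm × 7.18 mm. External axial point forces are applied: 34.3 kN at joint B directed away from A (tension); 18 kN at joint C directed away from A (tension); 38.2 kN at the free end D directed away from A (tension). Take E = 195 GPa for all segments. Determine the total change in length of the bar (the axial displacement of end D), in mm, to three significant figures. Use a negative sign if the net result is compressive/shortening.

1.75 mm

Internal axial forces (sectioning from the free end, tension +): N_CD = 38.2 kN, N_BC = 56.2 kN, N_AB = 90.5 kN.
A_AB = 425 mm².
A_BC = 954.8 mm².
A_CD = 126.4 mm².
δ_AB = 90500·251/(425·195000) = 0.2741 mm
δ_BC = 56200·462/(954.8·195000) = 0.1395 mm
δ_CD = 38200·864/(126.4·195000) = 1.339 mm
δ = Σδ_i = 1.753 mm.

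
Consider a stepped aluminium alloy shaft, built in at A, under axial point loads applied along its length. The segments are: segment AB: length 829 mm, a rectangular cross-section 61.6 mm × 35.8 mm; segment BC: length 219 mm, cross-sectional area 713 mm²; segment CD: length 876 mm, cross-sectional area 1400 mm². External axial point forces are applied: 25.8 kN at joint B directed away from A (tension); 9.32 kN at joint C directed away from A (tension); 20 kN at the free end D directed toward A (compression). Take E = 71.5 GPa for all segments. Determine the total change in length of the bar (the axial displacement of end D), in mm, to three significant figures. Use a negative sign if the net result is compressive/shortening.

Internal axial forces (sectioning from the free end, tension +): N_CD = -20 kN, N_BC = -10.68 kN, N_AB = 15.12 kN.
A_AB = 2205 mm².
δ_AB = 15120·829/(2205·71500) = 0.07949 mm
δ_BC = -10680·219/(713·71500) = -0.04588 mm
δ_CD = -20000·876/(1400·71500) = -0.175 mm
δ = Σδ_i = -0.1414 mm.

-0.141 mm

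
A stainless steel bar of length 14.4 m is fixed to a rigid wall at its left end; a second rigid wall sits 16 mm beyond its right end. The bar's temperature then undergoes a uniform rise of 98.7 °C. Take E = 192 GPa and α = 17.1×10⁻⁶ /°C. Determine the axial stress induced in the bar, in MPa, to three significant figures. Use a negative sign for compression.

Free thermal expansion αLΔT = 17.1e-6 · 14400 · 98.7 = 24.3 mm.
The walls engage after the gap closes; constrained expansion = 24.3 − 16 = 8.304 mm.
The walls impose strain ε = −(8.304)/14400 = -5.7666e-04; σ = Eε = 192000 · -5.7666e-04 = -110.7 MPa.

-111 MPa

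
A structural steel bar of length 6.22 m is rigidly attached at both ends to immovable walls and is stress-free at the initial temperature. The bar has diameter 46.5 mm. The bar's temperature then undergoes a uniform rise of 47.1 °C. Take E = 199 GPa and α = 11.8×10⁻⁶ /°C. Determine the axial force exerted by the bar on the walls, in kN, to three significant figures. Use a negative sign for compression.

-188 kN

Free thermal expansion αLΔT = 11.8e-6 · 6220 · 47.1 = 3.457 mm.
The walls impose strain ε = −(3.457)/6220 = -5.5578e-04; σ = Eε = 199000 · -5.5578e-04 = -110.6 MPa.
Wall reaction R = σ·A = -110.6·1698 = -187800 N = -187.8 kN.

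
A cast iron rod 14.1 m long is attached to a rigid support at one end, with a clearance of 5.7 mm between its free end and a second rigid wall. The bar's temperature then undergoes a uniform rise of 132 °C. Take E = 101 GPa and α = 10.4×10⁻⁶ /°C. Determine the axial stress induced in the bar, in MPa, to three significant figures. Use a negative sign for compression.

Free thermal expansion αLΔT = 10.4e-6 · 14100 · 132 = 19.36 mm.
The walls engage after the gap closes; constrained expansion = 19.36 − 5.7 = 13.66 mm.
The walls impose strain ε = −(13.66)/14100 = -9.6854e-04; σ = Eε = 101000 · -9.6854e-04 = -97.82 MPa.

-97.8 MPa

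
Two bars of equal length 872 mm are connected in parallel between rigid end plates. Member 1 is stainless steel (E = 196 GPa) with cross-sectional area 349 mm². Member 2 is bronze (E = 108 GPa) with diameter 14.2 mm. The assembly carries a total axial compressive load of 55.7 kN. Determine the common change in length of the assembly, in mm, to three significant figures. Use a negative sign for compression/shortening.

-0.568 mm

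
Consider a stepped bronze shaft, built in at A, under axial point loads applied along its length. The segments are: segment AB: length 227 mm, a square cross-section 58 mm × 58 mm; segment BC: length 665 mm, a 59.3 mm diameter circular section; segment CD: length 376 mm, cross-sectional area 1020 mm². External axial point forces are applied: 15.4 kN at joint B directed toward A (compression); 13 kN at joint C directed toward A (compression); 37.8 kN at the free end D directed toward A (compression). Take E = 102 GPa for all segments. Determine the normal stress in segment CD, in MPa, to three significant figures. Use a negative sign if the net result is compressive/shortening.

-37.1 MPa

Internal axial forces (sectioning from the free end, tension +): N_CD = -37.8 kN, N_BC = -50.8 kN, N_AB = -66.2 kN.
σ_CD = N_CD/A_CD = -37800/1020 = -37.06 MPa.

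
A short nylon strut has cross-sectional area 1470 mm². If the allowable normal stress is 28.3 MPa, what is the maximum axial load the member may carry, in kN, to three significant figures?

41.6 kN

P_max = σ_allow · A = 28.3 · 1470 = 41600 N = 41.6 kN.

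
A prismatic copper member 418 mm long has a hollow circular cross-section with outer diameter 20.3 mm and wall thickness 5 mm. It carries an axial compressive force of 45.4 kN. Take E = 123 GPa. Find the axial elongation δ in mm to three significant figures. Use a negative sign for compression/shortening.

A = 240.3 mm².
δ_mech = NL/(AE) = -45400·418/(240.3·123000) = -0.642 mm.

-0.642 mm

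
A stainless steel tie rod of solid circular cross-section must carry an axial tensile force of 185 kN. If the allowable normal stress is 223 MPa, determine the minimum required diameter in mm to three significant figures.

32.5 mm

Required area A ≥ P/σ_allow = 185000/223 = 829.6 mm².
For a solid circular section, d ≥ √(4A/π) = 32.5 mm.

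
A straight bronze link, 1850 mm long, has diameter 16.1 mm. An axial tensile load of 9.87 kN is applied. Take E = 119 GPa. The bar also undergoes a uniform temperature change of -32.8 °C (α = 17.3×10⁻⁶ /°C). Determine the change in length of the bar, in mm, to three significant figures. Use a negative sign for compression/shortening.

-0.296 mm

A = 203.6 mm².
δ_mech = NL/(AE) = 9870·1850/(203.6·119000) = 0.7537 mm.
δ_thermal = αLΔT = 17.3e-6·1850·-32.8 = -1.05 mm.
δ = δ_mech + δ_thermal = -0.2961 mm.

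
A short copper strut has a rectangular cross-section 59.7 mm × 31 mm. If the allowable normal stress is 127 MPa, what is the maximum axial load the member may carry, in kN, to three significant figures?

A = 1851 mm².
P_max = σ_allow · A = 127 · 1851 = 235000 N = 235 kN.

235 kN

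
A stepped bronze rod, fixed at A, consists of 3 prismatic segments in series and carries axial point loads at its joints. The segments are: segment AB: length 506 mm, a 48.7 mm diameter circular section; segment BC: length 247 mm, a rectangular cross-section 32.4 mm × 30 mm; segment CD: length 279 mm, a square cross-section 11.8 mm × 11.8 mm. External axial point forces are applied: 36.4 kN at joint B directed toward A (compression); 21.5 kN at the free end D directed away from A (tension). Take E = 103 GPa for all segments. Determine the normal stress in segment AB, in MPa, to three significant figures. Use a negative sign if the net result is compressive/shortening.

-8.00 MPa

Internal axial forces (sectioning from the free end, tension +): N_CD = 21.5 kN, N_BC = 21.5 kN, N_AB = -14.9 kN.
A_AB = 1863 mm².
σ_AB = N_AB/A_AB = -14900/1863 = -7.999 MPa.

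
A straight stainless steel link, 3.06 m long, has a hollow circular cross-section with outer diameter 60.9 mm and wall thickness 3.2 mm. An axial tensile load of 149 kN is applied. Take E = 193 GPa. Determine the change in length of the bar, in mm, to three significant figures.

A = 580.1 mm².
δ_mech = NL/(AE) = 149000·3060/(580.1·193000) = 4.073 mm.

4.07 mm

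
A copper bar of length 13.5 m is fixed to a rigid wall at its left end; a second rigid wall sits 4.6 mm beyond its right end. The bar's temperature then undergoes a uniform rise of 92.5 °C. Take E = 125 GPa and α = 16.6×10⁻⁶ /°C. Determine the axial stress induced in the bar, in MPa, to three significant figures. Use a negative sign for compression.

Free thermal expansion αLΔT = 16.6e-6 · 13500 · 92.5 = 20.73 mm.
The walls engage after the gap closes; constrained expansion = 20.73 − 4.6 = 16.13 mm.
The walls impose strain ε = −(16.13)/13500 = -1.1948e-03; σ = Eε = 125000 · -1.1948e-03 = -149.3 MPa.

-149 MPa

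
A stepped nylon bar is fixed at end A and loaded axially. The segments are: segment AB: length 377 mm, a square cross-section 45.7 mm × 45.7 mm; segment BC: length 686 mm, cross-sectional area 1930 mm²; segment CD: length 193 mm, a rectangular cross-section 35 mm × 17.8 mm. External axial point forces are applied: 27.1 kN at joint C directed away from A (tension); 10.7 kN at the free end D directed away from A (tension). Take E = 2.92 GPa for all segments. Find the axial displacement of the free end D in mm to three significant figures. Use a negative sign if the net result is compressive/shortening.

Internal axial forces (sectioning from the free end, tension +): N_CD = 10.7 kN, N_BC = 37.8 kN, N_AB = 37.8 kN.
A_AB = 2088 mm².
A_CD = 623 mm².
δ_AB = 37800·377/(2088·2920) = 2.337 mm
δ_BC = 37800·686/(1930·2920) = 4.601 mm
δ_CD = 10700·193/(623·2920) = 1.135 mm
δ = Σδ_i = 8.073 mm.

8.07 mm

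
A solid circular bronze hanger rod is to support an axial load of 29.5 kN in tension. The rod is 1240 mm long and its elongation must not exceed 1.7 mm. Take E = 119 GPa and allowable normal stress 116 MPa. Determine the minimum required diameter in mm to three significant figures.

18.0 mm

Required area A ≥ P/σ_allow = 29500/116 = 254.3 mm².
For a solid circular section, d ≥ √(4A/π) = 17.99 mm.
Elongation limit: A ≥ PL/(Eδ_allow) = 29500·1240/(119000·1.7) = 180.8 mm² ⇒ d ≥ 15.17 mm.
The stress limit governs.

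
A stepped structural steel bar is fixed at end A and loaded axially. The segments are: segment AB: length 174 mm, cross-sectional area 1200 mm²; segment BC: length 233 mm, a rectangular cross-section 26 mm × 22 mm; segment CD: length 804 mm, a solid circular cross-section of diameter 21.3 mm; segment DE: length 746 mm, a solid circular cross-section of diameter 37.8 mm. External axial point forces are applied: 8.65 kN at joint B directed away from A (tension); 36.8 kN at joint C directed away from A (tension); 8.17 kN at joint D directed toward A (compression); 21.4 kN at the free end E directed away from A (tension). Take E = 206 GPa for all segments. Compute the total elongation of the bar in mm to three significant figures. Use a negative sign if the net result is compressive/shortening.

0.354 mm

Internal axial forces (sectioning from the free end, tension +): N_DE = 21.4 kN, N_CD = 13.23 kN, N_BC = 50.03 kN, N_AB = 58.68 kN.
A_BC = 572 mm².
A_CD = 356.3 mm².
A_DE = 1122 mm².
δ_AB = 58680·174/(1200·206000) = 0.0413 mm
δ_BC = 50030·233/(572·206000) = 0.09893 mm
δ_CD = 13230·804/(356.3·206000) = 0.1449 mm
δ_DE = 21400·746/(1122·206000) = 0.06906 mm
δ = Σδ_i = 0.3542 mm.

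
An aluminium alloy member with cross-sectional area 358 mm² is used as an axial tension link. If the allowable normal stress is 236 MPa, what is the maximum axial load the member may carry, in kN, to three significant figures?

P_max = σ_allow · A = 236 · 358 = 84490 N = 84.49 kN.

84.5 kN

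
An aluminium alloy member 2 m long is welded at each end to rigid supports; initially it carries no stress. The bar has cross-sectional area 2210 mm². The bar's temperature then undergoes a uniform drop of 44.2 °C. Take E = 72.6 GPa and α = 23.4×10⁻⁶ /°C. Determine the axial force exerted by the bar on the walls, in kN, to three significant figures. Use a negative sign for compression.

166 kN

Free thermal expansion αLΔT = 23.4e-6 · 2000 · -44.2 = -2.069 mm.
The walls impose strain ε = −(-2.069)/2000 = 1.0343e-03; σ = Eε = 72600 · 1.0343e-03 = 75.09 MPa.
Wall reaction R = σ·A = 75.09·2210 = 165900 N = 165.9 kN.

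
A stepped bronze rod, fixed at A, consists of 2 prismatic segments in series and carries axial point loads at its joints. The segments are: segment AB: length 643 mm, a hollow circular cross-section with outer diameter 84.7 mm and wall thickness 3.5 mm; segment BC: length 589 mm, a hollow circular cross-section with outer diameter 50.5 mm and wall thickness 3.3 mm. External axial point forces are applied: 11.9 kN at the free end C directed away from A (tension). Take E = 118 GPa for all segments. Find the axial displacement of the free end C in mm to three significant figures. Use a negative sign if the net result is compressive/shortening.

0.194 mm

Internal axial forces (sectioning from the free end, tension +): N_BC = 11.9 kN, N_AB = 11.9 kN.
A_AB = 892.8 mm².
A_BC = 489.3 mm².
δ_AB = 11900·643/(892.8·118000) = 0.07263 mm
δ_BC = 11900·589/(489.3·118000) = 0.1214 mm
δ = Σδ_i = 0.194 mm.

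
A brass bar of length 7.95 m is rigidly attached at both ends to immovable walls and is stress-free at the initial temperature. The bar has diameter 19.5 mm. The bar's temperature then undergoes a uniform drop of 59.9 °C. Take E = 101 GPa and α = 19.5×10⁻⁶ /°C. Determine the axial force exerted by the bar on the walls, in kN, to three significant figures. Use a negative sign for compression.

Free thermal expansion αLΔT = 19.5e-6 · 7950 · -59.9 = -9.286 mm.
The walls impose strain ε = −(-9.286)/7950 = 1.1680e-03; σ = Eε = 101000 · 1.1680e-03 = 118 MPa.
Wall reaction R = σ·A = 118·298.6 = 35230 N = 35.23 kN.

35.2 kN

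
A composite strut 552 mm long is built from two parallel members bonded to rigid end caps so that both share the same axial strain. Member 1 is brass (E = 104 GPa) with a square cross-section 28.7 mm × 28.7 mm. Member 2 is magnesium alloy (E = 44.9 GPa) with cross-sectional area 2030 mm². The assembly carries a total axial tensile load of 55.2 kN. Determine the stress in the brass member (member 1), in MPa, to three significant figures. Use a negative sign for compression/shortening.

A_1 = 823.7 mm².
Equal strain + equilibrium ⇒ each member carries load in proportion to AE: A₁E₁ = 85660000 N, A₂E₂ = 91150000 N, ΣAE = 176800000 N.
σ₁ = P·E₁/ΣAE = 55200·104000/176800000 = 32.47 MPa.

32.5 MPa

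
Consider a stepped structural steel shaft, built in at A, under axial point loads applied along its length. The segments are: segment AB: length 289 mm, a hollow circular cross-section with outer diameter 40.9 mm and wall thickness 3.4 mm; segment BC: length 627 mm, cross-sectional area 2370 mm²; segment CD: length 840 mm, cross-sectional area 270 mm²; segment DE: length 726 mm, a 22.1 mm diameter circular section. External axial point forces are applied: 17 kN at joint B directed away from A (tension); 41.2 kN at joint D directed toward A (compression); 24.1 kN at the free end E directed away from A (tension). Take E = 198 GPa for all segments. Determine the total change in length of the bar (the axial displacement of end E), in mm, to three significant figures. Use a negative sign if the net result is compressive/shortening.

Internal axial forces (sectioning from the free end, tension +): N_DE = 24.1 kN, N_CD = -17.1 kN, N_BC = -17.1 kN, N_AB = -0.1 kN.
A_AB = 400.6 mm².
A_DE = 383.6 mm².
δ_AB = -100·289/(400.6·198000) = -0.0003644 mm
δ_BC = -17100·627/(2370·198000) = -0.02285 mm
δ_CD = -17100·840/(270·198000) = -0.2687 mm
δ_DE = 24100·726/(383.6·198000) = 0.2304 mm
δ = Σδ_i = -0.06154 mm.

-0.0615 mm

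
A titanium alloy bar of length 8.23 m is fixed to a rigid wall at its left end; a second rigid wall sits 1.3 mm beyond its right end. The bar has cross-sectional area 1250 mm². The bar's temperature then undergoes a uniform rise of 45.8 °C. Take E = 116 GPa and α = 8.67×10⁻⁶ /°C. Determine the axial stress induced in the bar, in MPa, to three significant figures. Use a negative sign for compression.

Free thermal expansion αLΔT = 8.67e-6 · 8230 · 45.8 = 3.268 mm.
The walls engage after the gap closes; constrained expansion = 3.268 − 1.3 = 1.968 mm.
The walls impose strain ε = −(1.968)/8230 = -2.3913e-04; σ = Eε = 116000 · -2.3913e-04 = -27.74 MPa.

-27.7 MPa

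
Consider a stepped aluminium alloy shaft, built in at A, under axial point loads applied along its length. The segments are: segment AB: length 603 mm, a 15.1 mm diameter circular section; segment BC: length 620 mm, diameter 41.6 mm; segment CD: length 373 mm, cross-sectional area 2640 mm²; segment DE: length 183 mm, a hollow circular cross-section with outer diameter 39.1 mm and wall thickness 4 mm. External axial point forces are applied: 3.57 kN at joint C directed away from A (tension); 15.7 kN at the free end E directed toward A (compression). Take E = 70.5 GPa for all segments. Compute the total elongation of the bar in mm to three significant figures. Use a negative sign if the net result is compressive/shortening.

-0.782 mm

Internal axial forces (sectioning from the free end, tension +): N_DE = -15.7 kN, N_CD = -15.7 kN, N_BC = -12.13 kN, N_AB = -12.13 kN.
A_AB = 179.1 mm².
A_BC = 1359 mm².
A_DE = 441.1 mm².
δ_AB = -12130·603/(179.1·70500) = -0.5794 mm
δ_BC = -12130·620/(1359·70500) = -0.07849 mm
δ_CD = -15700·373/(2640·70500) = -0.03146 mm
δ_DE = -15700·183/(441.1·70500) = -0.09239 mm
δ = Σδ_i = -0.7817 mm.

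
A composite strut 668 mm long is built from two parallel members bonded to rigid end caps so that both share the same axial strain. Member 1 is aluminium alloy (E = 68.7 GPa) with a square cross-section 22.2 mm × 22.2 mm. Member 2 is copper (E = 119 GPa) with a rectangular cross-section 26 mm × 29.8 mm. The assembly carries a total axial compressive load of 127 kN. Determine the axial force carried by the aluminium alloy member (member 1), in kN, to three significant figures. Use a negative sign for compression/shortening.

A_1 = 492.8 mm².
A_2 = 774.8 mm².
Equal strain + equilibrium ⇒ each member carries load in proportion to AE: A₁E₁ = 33860000 N, A₂E₂ = 92200000 N, ΣAE = 126100000 N.
F₁ = P·A₁E₁/ΣAE = -127000·33860000/126100000 = -34110 N.

-34.1 kN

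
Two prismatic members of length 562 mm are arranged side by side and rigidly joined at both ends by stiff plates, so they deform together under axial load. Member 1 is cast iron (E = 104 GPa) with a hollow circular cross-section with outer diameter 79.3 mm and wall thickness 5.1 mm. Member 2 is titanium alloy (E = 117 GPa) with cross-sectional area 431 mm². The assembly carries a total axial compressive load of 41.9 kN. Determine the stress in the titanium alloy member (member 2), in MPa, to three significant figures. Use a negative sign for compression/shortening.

-28.2 MPa

A_1 = 1189 mm².
Equal strain + equilibrium ⇒ each member carries load in proportion to AE: A₁E₁ = 123600000 N, A₂E₂ = 50430000 N, ΣAE = 174100000 N.
σ₂ = P·E₂/ΣAE = -41900·117000/174100000 = -28.16 MPa.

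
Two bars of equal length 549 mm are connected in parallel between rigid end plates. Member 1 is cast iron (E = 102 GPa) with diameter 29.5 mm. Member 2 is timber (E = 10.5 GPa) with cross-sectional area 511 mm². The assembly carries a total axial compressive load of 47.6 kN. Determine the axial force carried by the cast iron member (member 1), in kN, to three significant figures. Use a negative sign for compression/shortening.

-44.2 kN

A_1 = 683.5 mm².
Equal strain + equilibrium ⇒ each member carries load in proportion to AE: A₁E₁ = 69720000 N, A₂E₂ = 5366000 N, ΣAE = 75080000 N.
F₁ = P·A₁E₁/ΣAE = -47600·69720000/75080000 = -44200 N.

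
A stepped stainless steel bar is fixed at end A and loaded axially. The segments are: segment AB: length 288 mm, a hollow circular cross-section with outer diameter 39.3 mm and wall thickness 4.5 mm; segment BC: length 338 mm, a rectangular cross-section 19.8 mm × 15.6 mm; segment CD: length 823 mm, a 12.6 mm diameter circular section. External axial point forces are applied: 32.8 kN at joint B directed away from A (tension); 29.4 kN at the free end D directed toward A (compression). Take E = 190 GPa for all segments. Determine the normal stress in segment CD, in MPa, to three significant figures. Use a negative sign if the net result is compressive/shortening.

Internal axial forces (sectioning from the free end, tension +): N_CD = -29.4 kN, N_BC = -29.4 kN, N_AB = 3.4 kN.
A_CD = 124.7 mm².
σ_CD = N_CD/A_CD = -29400/124.7 = -235.8 MPa.

-236 MPa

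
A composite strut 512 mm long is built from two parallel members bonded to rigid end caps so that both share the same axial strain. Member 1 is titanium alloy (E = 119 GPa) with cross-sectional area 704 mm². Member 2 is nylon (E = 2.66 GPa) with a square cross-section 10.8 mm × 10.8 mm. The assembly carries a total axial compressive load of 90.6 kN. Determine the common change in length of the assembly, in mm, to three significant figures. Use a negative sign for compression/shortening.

-0.552 mm

A_2 = 116.6 mm².
Equal strain + equilibrium ⇒ each member carries load in proportion to AE: A₁E₁ = 83780000 N, A₂E₂ = 310300 N, ΣAE = 84090000 N.
δ = PL/ΣAE = -90600·512/84090000 = -0.5517 mm.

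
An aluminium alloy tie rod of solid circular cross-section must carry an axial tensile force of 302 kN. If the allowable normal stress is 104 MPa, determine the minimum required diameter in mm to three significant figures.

Required area A ≥ P/σ_allow = 302000/104 = 2904 mm².
For a solid circular section, d ≥ √(4A/π) = 60.81 mm.

60.8 mm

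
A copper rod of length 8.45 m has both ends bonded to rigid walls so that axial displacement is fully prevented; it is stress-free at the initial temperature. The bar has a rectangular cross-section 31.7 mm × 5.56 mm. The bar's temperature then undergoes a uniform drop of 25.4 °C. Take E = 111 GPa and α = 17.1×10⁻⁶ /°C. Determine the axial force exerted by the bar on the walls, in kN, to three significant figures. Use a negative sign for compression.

Free thermal expansion αLΔT = 17.1e-6 · 8450 · -25.4 = -3.67 mm.
The walls impose strain ε = −(-3.67)/8450 = 4.3434e-04; σ = Eε = 111000 · 4.3434e-04 = 48.21 MPa.
Wall reaction R = σ·A = 48.21·176.3 = 8497 N = 8.497 kN.

8.50 kN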